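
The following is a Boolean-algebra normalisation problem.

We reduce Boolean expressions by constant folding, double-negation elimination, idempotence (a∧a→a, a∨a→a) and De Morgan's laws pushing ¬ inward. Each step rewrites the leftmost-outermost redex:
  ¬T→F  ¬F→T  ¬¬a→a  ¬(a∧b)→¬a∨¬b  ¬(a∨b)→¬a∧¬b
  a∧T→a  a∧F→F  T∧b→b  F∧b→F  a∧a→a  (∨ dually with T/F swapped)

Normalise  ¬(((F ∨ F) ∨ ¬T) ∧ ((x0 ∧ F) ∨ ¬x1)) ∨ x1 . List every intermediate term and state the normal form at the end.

  start: ¬(((F ∨ F) ∨ ¬T) ∧ ((x0 ∧ F) ∨ ¬x1)) ∨ x1
  [1] (¬((F ∨ F) ∨ ¬T) ∨ ¬((x0 ∧ F) ∨ ¬x1)) ∨ x1
  [2] ((¬(F ∨ F) ∧ ¬¬T) ∨ ¬((x0 ∧ F) ∨ ¬x1)) ∨ x1
  [3] (((¬F ∧ ¬F) ∧ ¬¬T) ∨ ¬((x0 ∧ F) ∨ ¬x1)) ∨ x1
  [4] ((¬F ∧ ¬¬T) ∨ ¬((x0 ∧ F) ∨ ¬x1)) ∨ x1
  [5] ((T ∧ ¬¬T) ∨ ¬((x0 ∧ F) ∨ ¬x1)) ∨ x1
  [6] (¬¬T ∨ ¬((x0 ∧ F) ∨ ¬x1)) ∨ x1
  [7] (T ∨ ¬((x0 ∧ F) ∨ ¬x1)) ∨ x1
  [8] T ∨ x1
  [9] T

Answer: normal form = T  (in 9 steps)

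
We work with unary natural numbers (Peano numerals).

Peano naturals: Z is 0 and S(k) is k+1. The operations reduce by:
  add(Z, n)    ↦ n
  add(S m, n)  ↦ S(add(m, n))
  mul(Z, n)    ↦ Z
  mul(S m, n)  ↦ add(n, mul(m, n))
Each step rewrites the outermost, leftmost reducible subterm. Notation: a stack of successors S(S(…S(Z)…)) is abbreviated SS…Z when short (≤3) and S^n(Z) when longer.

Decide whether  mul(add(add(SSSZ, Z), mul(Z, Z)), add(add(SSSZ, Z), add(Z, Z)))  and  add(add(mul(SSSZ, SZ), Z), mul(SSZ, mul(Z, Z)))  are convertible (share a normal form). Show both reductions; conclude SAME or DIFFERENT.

Term A:
  start: mul(add(add(SSSZ, Z), mul(Z, Z)), add(add(SSSZ, Z), add(Z, Z)))
  step 1: mul(add(S(add(SSZ, Z)), mul(Z, Z)), add(add(SSSZ, Z), add(Z, Z)))
  step 2: mul(S(add(add(SSZ, Z), mul(Z, Z))), add(add(SSSZ, Z), add(Z, Z)))
  step 3: add(add(add(SSSZ, Z), add(Z, Z)), mul(add(add(SSZ, Z), mul(Z, Z)), add(add(SSSZ, Z), add(Z, Z))))
  step 4: add(add(S(add(SSZ, Z)), add(Z, Z)), mul(add(add(SSZ, Z), mul(Z, Z)), add(add(SSSZ, Z), add(Z, Z))))
  step 5: add(S(add(add(SSZ, Z), add(Z, Z))), mul(add(add(SSZ, Z), mul(Z, Z)), add(add(SSSZ, Z), add(Z, Z))))
  step 6: S(add(add(add(SSZ, Z), add(Z, Z)), mul(add(add(SSZ, Z), mul(Z, Z)), add(add(SSSZ, Z), add(Z, Z)))))
  step 7: S(add(add(S(add(SZ, Z)), add(Z, Z)), mul(add(add(SSZ, Z), mul(Z, Z)), add(add(SSSZ, Z), add(Z, Z)))))
  step 8: S(add(S(add(add(SZ, Z), add(Z, Z))), mul(add(add(SSZ, Z), mul(Z, Z)), add(add(SSSZ, Z), add(Z, Z)))))
  step 9: S(S(add(add(add(SZ, Z), add(Z, Z)), mul(add(add(SSZ, Z), mul(Z, Z)), add(add(SSSZ, Z), add(Z, Z))))))
  step 10: S(S(add(add(S(add(Z, Z)), add(Z, Z)), mul(add(add(SSZ, Z), mul(Z, Z)), add(add(SSSZ, Z), add(Z, Z))))))
  step 11: S(S(add(S(add(add(Z, Z), add(Z, Z))), mul(add(add(SSZ, Z), mul(Z, Z)), add(add(SSSZ, Z), add(Z, Z))))))
  step 12: S(S(S(add(add(add(Z, Z), add(Z, Z)), mul(add(add(SSZ, Z), mul(Z, Z)), add(add(SSSZ, Z), add(Z, Z)))))))
  step 13: S(S(S(add(add(Z, add(Z, Z)), mul(add(add(SSZ, Z), mul(Z, Z)), add(add(SSSZ, Z), add(Z, Z)))))))
  step 14: S(S(S(add(add(Z, Z), mul(add(add(SSZ, Z), mul(Z, Z)), add(add(SSSZ, Z), add(Z, Z)))))))
  step 15: S(S(S(add(Z, mul(add(add(SSZ, Z), mul(Z, Z)), add(add(SSSZ, Z), add(Z, Z)))))))
  step 16: S(S(S(mul(add(add(SSZ, Z), mul(Z, Z)), add(add(SSSZ, Z), add(Z, Z))))))
  step 17: S(S(S(mul(add(S(add(SZ, Z)), mul(Z, Z)), add(add(SSSZ, Z), add(Z, Z))))))
  step 18: S(S(S(mul(S(add(add(SZ, Z), mul(Z, Z))), add(add(SSSZ, Z), add(Z, Z))))))
  step 19: S(S(S(add(add(add(SSSZ, Z), add(Z, Z)), mul(add(add(SZ, Z), mul(Z, Z)), add(add(SSSZ, Z), add(Z, Z)))))))
  step 20: S(S(S(add(add(S(add(SSZ, Z)), add(Z, Z)), mul(add(add(SZ, Z), mul(Z, Z)), add(add(SSSZ, Z), add(Z, Z)))))))
  step 21: S(S(S(add(S(add(add(SSZ, Z), add(Z, Z))), mul(add(add(SZ, Z), mul(Z, Z)), add(add(SSSZ, Z), add(Z, Z)))))))
  step 22: S(S(S(S(add(add(add(SSZ, Z), add(Z, Z)), mul(add(add(SZ, Z), mul(Z, Z)), add(add(SSSZ, Z), add(Z, Z))))))))
  step 23: S(S(S(S(add(add(S(add(SZ, Z)), add(Z, Z)), mul(add(add(SZ, Z), mul(Z, Z)), add(add(SSSZ, Z), add(Z, Z))))))))
  step 24: S(S(S(S(add(S(add(add(SZ, Z), add(Z, Z))), mul(add(add(SZ, Z), mul(Z, Z)), add(add(SSSZ, Z), add(Z, Z))))))))
  step 25: S(S(S(S(S(add(add(add(SZ, Z), add(Z, Z)), mul(add(add(SZ, Z), mul(Z, Z)), add(add(SSSZ, Z), add(Z, Z)))))))))
  step 26: S(S(S(S(S(add(add(S(add(Z, Z)), add(Z, Z)), mul(add(add(SZ, Z), mul(Z, Z)), add(add(SSSZ, Z), add(Z, Z)))))))))
  step 27: S(S(S(S(S(add(S(add(add(Z, Z), add(Z, Z))), mul(add(add(SZ, Z), mul(Z, Z)), add(add(SSSZ, Z), add(Z, Z)))))))))
  step 28: S(S(S(S(S(S(add(add(add(Z, Z), add(Z, Z)), mul(add(add(SZ, Z), mul(Z, Z)), add(add(SSSZ, Z), add(Z, Z))))))))))
  step 29: S(S(S(S(S(S(add(add(Z, add(Z, Z)), mul(add(add(SZ, Z), mul(Z, Z)), add(add(SSSZ, Z), add(Z, Z))))))))))
  step 30: S(S(S(S(S(S(add(add(Z, Z), mul(add(add(SZ, Z), mul(Z, Z)), add(add(SSSZ, Z), add(Z, Z))))))))))
  step 31: S(S(S(S(S(S(add(Z, mul(add(add(SZ, Z), mul(Z, Z)), add(add(SSSZ, Z), add(Z, Z))))))))))
  step 32: S(S(S(S(S(S(mul(add(add(SZ, Z), mul(Z, Z)), add(add(SSSZ, Z), add(Z, Z)))))))))
  step 33: S(S(S(S(S(S(mul(add(S(add(Z, Z)), mul(Z, Z)), add(add(SSSZ, Z), add(Z, Z)))))))))
  step 34: S(S(S(S(S(S(mul(S(add(add(Z, Z), mul(Z, Z))), add(add(SSSZ, Z), add(Z, Z)))))))))
  step 35: S(S(S(S(S(S(add(add(add(SSSZ, Z), add(Z, Z)), mul(add(add(Z, Z), mul(Z, Z)), add(add(SSSZ, Z), add(Z, Z))))))))))
  step 36: S(S(S(S(S(S(add(add(S(add(SSZ, Z)), add(Z, Z)), mul(add(add(Z, Z), mul(Z, Z)), add(add(SSSZ, Z), add(Z, Z))))))))))
  step 37: S(S(S(S(S(S(add(S(add(add(SSZ, Z), add(Z, Z))), mul(add(add(Z, Z), mul(Z, Z)), add(add(SSSZ, Z), add(Z, Z))))))))))
  step 38: S(S(S(S(S(S(S(add(add(add(SSZ, Z), add(Z, Z)), mul(add(add(Z, Z), mul(Z, Z)), add(add(SSSZ, Z), add(Z, Z)))))))))))
  step 39: S(S(S(S(S(S(S(add(add(S(add(SZ, Z)), add(Z, Z)), mul(add(add(Z, Z), mul(Z, Z)), add(add(SSSZ, Z), add(Z, Z)))))))))))
  step 40: S(S(S(S(S(S(S(add(S(add(add(SZ, Z), add(Z, Z))), mul(add(add(Z, Z), mul(Z, Z)), add(add(SSSZ, Z), add(Z, Z)))))))))))
  step 41: S(S(S(S(S(S(S(S(add(add(add(SZ, Z), add(Z, Z)), mul(add(add(Z, Z), mul(Z, Z)), add(add(SSSZ, Z), add(Z, Z))))))))))))
  step 42: S(S(S(S(S(S(S(S(add(add(S(add(Z, Z)), add(Z, Z)), mul(add(add(Z, Z), mul(Z, Z)), add(add(SSSZ, Z), add(Z, Z))))))))))))
  step 43: S(S(S(S(S(S(S(S(add(S(add(add(Z, Z), add(Z, Z))), mul(add(add(Z, Z), mul(Z, Z)), add(add(SSSZ, Z), add(Z, Z))))))))))))
  step 44: S(S(S(S(S(S(S(S(S(add(add(add(Z, Z), add(Z, Z)), mul(add(add(Z, Z), mul(Z, Z)), add(add(SSSZ, Z), add(Z, Z)))))))))))))
  step 45: S(S(S(S(S(S(S(S(S(add(add(Z, add(Z, Z)), mul(add(add(Z, Z), mul(Z, Z)), add(add(SSSZ, Z), add(Z, Z)))))))))))))
  step 46: S(S(S(S(S(S(S(S(S(add(add(Z, Z), mul(add(add(Z, Z), mul(Z, Z)), add(add(SSSZ, Z), add(Z, Z)))))))))))))
  step 47: S(S(S(S(S(S(S(S(S(add(Z, mul(add(add(Z, Z), mul(Z, Z)), add(add(SSSZ, Z), add(Z, Z)))))))))))))
  step 48: S(S(S(S(S(S(S(S(S(mul(add(add(Z, Z), mul(Z, Z)), add(add(SSSZ, Z), add(Z, Z))))))))))))
  step 49: S(S(S(S(S(S(S(S(S(mul(add(Z, mul(Z, Z)), add(add(SSSZ, Z), add(Z, Z))))))))))))
  step 50: S(S(S(S(S(S(S(S(S(mul(mul(Z, Z), add(add(SSSZ, Z), add(Z, Z))))))))))))
  step 51: S(S(S(S(S(S(S(S(S(mul(Z, add(add(SSSZ, Z), add(Z, Z))))))))))))
  step 52: S^9(Z)

Term B:
  start: add(add(mul(SSSZ, SZ), Z), mul(SSZ, mul(Z, Z)))
  step 1: add(add(add(SZ, mul(SSZ, SZ)), Z), mul(SSZ, mul(Z, Z)))
  step 2: add(add(S(add(Z, mul(SSZ, SZ))), Z), mul(SSZ, mul(Z, Z)))
  step 3: add(S(add(add(Z, mul(SSZ, SZ)), Z)), mul(SSZ, mul(Z, Z)))
  step 4: S(add(add(add(Z, mul(SSZ, SZ)), Z), mul(SSZ, mul(Z, Z))))
  step 5: S(add(add(mul(SSZ, SZ), Z), mul(SSZ, mul(Z, Z))))
  step 6: S(add(add(add(SZ, mul(SZ, SZ)), Z), mul(SSZ, mul(Z, Z))))
  step 7: S(add(add(S(add(Z, mul(SZ, SZ))), Z), mul(SSZ, mul(Z, Z))))
  step 8: S(add(S(add(add(Z, mul(SZ, SZ)), Z)), mul(SSZ, mul(Z, Z))))
  step 9: S(S(add(add(add(Z, mul(SZ, SZ)), Z), mul(SSZ, mul(Z, Z)))))
  step 10: S(S(add(add(mul(SZ, SZ), Z), mul(SSZ, mul(Z, Z)))))
  step 11: S(S(add(add(add(SZ, mul(Z, SZ)), Z), mul(SSZ, mul(Z, Z)))))
  step 12: S(S(add(add(S(add(Z, mul(Z, SZ))), Z), mul(SSZ, mul(Z, Z)))))
  step 13: S(S(add(S(add(add(Z, mul(Z, SZ)), Z)), mul(SSZ, mul(Z, Z)))))
  step 14: S(S(S(add(add(add(Z, mul(Z, SZ)), Z), mul(SSZ, mul(Z, Z))))))
  step 15: S(S(S(add(add(mul(Z, SZ), Z), mul(SSZ, mul(Z, Z))))))
  step 16: S(S(S(add(add(Z, Z), mul(SSZ, mul(Z, Z))))))
  step 17: S(S(S(add(Z, mul(SSZ, mul(Z, Z))))))
  step 18: S(S(S(mul(SSZ, mul(Z, Z)))))
  step 19: S(S(S(add(mul(Z, Z), mul(SZ, mul(Z, Z))))))
  step 20: S(S(S(add(Z, mul(SZ, mul(Z, Z))))))
  step 21: S(S(S(mul(SZ, mul(Z, Z)))))
  step 22: S(S(S(add(mul(Z, Z), mul(Z, mul(Z, Z))))))
  step 23: S(S(S(add(Z, mul(Z, mul(Z, Z))))))
  step 24: S(S(S(mul(Z, mul(Z, Z)))))
  step 25: SSSZ

Answer: DIFFERENT — A ⇓ S^9(Z), B ⇓ SSSZ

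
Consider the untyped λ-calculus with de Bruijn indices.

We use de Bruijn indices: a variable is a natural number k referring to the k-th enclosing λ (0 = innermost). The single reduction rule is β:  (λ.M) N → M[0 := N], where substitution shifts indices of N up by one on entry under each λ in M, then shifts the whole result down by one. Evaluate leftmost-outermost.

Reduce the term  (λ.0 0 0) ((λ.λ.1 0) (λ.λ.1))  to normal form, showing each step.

  start: (λ.0 0 0) ((λ.λ.1 0) (λ.λ.1))
  [1] (λ.λ.1 0) (λ.λ.1) ((λ.λ.1 0) (λ.λ.1)) ((λ.λ.1 0) (λ.λ.1))
  [2] (λ.(λ.λ.1) 0) ((λ.λ.1 0) (λ.λ.1)) ((λ.λ.1 0) (λ.λ.1))
  [3] (λ.λ.1) ((λ.λ.1 0) (λ.λ.1)) ((λ.λ.1 0) (λ.λ.1))
  [4] (λ.(λ.λ.1 0) (λ.λ.1)) ((λ.λ.1 0) (λ.λ.1))
  [5] (λ.λ.1 0) (λ.λ.1)
  [6] λ.(λ.λ.1) 0
  [7] λ.λ.1

Answer: normal form = λ.λ.1  (in 7 steps)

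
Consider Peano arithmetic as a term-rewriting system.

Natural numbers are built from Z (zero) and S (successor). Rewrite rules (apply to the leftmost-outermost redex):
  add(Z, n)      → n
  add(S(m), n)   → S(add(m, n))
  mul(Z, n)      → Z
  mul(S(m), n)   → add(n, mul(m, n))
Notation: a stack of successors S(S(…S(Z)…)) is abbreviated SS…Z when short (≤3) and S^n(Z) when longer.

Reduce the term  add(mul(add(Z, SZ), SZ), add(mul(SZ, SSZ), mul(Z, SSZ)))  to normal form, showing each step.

Answer: normal form = SSSZ  (in 16 steps)

Derivation:
  start: add(mul(add(Z, SZ), SZ), add(mul(SZ, SSZ), mul(Z, SSZ)))
  step 1: add(mul(SZ, SZ), add(mul(SZ, SSZ), mul(Z, SSZ)))
  step 2: add(add(SZ, mul(Z, SZ)), add(mul(SZ, SSZ), mul(Z, SSZ)))
  step 3: add(S(add(Z, mul(Z, SZ))), add(mul(SZ, SSZ), mul(Z, SSZ)))
  step 4: S(add(add(Z, mul(Z, SZ)), add(mul(SZ, SSZ), mul(Z, SSZ))))
  step 5: S(add(mul(Z, SZ), add(mul(SZ, SSZ), mul(Z, SSZ))))
  step 6: S(add(Z, add(mul(SZ, SSZ), mul(Z, SSZ))))
  step 7: S(add(mul(SZ, SSZ), mul(Z, SSZ)))
  step 8: S(add(add(SSZ, mul(Z, SSZ)), mul(Z, SSZ)))
  step 9: S(add(S(add(SZ, mul(Z, SSZ))), mul(Z, SSZ)))
  step 10: S(S(add(add(SZ, mul(Z, SSZ)), mul(Z, SSZ))))
  step 11: S(S(add(S(add(Z, mul(Z, SSZ))), mul(Z, SSZ))))
  step 12: S(S(S(add(add(Z, mul(Z, SSZ)), mul(Z, SSZ)))))
  step 13: S(S(S(add(mul(Z, SSZ), mul(Z, SSZ)))))
  step 14: S(S(S(add(Z, mul(Z, SSZ)))))
  step 15: S(S(S(mul(Z, SSZ))))
  step 16: SSSZ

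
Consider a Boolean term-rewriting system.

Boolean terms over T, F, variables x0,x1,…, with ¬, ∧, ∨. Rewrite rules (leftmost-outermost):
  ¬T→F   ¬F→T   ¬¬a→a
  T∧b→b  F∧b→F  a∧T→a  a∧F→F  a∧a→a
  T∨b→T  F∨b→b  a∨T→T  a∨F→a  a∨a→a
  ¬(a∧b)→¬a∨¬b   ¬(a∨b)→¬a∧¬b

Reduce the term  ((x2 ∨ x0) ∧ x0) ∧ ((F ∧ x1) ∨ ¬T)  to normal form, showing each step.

Answer: normal form = F  (in 4 steps)

Reduction:
  start: ((x2 ∨ x0) ∧ x0) ∧ ((F ∧ x1) ∨ ¬T)
  [1] ((x2 ∨ x0) ∧ x0) ∧ (F ∨ ¬T)
  [2] ((x2 ∨ x0) ∧ x0) ∧ ¬T
  [3] ((x2 ∨ x0) ∧ x0) ∧ F
  [4] F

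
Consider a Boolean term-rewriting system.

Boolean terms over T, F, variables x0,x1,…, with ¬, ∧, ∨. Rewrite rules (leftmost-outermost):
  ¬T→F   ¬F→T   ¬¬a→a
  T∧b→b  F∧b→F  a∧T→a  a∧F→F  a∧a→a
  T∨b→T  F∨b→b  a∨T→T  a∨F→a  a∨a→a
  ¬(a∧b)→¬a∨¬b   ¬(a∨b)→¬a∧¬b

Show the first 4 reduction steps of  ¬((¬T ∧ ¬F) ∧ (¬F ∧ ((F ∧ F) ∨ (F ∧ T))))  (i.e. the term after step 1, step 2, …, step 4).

  start: ¬((¬T ∧ ¬F) ∧ (¬F ∧ ((F ∧ F) ∨ (F ∧ T))))
  →1  ¬(¬T ∧ ¬F) ∨ ¬(¬F ∧ ((F ∧ F) ∨ (F ∧ T)))
  →2  (¬¬T ∨ ¬¬F) ∨ ¬(¬F ∧ ((F ∧ F) ∨ (F ∧ T)))
  →3  (T ∨ ¬¬F) ∨ ¬(¬F ∧ ((F ∧ F) ∨ (F ∧ T)))
  →4  T ∨ ¬(¬F ∧ ((F ∧ F) ∨ (F ∧ T)))

Answer: after 4 steps: T ∨ ¬(¬F ∧ ((F ∧ F) ∨ (F ∧ T)))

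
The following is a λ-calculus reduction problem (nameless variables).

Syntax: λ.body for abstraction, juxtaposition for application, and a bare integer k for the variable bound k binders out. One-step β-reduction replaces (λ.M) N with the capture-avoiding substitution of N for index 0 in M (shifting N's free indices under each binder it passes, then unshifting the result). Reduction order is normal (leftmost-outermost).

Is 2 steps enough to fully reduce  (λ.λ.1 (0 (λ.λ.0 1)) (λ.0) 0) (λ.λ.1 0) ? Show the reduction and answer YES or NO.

Answer: NO — after 2 steps the term is λ.(λ.1 (λ.λ.0 1) 0) (λ.0) 0, not yet normal

Derivation:
  start: (λ.λ.1 (0 (λ.λ.0 1)) (λ.0) 0) (λ.λ.1 0)
  →1  λ.(λ.λ.1 0) (0 (λ.λ.0 1)) (λ.0) 0
  →2  λ.(λ.1 (λ.λ.0 1) 0) (λ.0) 0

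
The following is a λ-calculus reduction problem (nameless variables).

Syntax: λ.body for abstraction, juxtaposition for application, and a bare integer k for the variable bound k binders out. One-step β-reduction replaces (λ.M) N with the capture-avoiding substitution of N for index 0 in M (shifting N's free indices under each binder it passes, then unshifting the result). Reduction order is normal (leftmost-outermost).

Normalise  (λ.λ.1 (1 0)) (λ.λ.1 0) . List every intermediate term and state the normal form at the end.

Answer: normal form = λ.λ.1 0  (in 4 steps)

Reduction:
  start: (λ.λ.1 (1 0)) (λ.λ.1 0)
  [1] λ.(λ.λ.1 0) ((λ.λ.1 0) 0)
  [2] λ.λ.(λ.λ.1 0) 1 0
  [3] λ.λ.(λ.2 0) 0
  [4] λ.λ.1 0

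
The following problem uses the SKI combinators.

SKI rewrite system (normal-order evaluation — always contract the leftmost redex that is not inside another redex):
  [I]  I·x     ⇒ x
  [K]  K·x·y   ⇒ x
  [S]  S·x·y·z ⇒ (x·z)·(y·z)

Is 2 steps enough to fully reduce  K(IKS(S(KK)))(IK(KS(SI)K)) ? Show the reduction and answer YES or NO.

Answer: NO — after 2 steps the term is KS(S(KK)), not yet normal

Reduction:
  start: K(IKS(S(KK)))(IK(KS(SI)K))
  step 1: IKS(S(KK))
  step 2: KS(S(KK))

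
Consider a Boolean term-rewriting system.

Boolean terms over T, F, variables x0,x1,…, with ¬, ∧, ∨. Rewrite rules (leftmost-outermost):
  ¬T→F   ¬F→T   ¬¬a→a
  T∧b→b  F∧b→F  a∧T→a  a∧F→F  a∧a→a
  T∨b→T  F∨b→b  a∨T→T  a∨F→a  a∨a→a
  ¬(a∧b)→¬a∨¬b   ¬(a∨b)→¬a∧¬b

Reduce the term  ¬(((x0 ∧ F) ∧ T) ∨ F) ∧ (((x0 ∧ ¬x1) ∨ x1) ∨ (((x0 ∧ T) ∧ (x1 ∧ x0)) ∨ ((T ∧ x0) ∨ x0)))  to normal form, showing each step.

  start: ¬(((x0 ∧ F) ∧ T) ∨ F) ∧ (((x0 ∧ ¬x1) ∨ x1) ∨ (((x0 ∧ T) ∧ (x1 ∧ x0)) ∨ ((T ∧ x0) ∨ x0)))
  [1] (¬((x0 ∧ F) ∧ T) ∧ ¬F) ∧ (((x0 ∧ ¬x1) ∨ x1) ∨ (((x0 ∧ T) ∧ (x1 ∧ x0)) ∨ ((T ∧ x0) ∨ x0)))
  [2] ((¬(x0 ∧ F) ∨ ¬T) ∧ ¬F) ∧ (((x0 ∧ ¬x1) ∨ x1) ∨ (((x0 ∧ T) ∧ (x1 ∧ x0)) ∨ ((T ∧ x0) ∨ x0)))
  [3] (((¬x0 ∨ ¬F) ∨ ¬T) ∧ ¬F) ∧ (((x0 ∧ ¬x1) ∨ x1) ∨ (((x0 ∧ T) ∧ (x1 ∧ x0)) ∨ ((T ∧ x0) ∨ x0)))
  [4] (((¬x0 ∨ T) ∨ ¬T) ∧ ¬F) ∧ (((x0 ∧ ¬x1) ∨ x1) ∨ (((x0 ∧ T) ∧ (x1 ∧ x0)) ∨ ((T ∧ x0) ∨ x0)))
  [5] ((T ∨ ¬T) ∧ ¬F) ∧ (((x0 ∧ ¬x1) ∨ x1) ∨ (((x0 ∧ T) ∧ (x1 ∧ x0)) ∨ ((T ∧ x0) ∨ x0)))
  [6] (T ∧ ¬F) ∧ (((x0 ∧ ¬x1) ∨ x1) ∨ (((x0 ∧ T) ∧ (x1 ∧ x0)) ∨ ((T ∧ x0) ∨ x0)))
  [7] ¬F ∧ (((x0 ∧ ¬x1) ∨ x1) ∨ (((x0 ∧ T) ∧ (x1 ∧ x0)) ∨ ((T ∧ x0) ∨ x0)))
  [8] T ∧ (((x0 ∧ ¬x1) ∨ x1) ∨ (((x0 ∧ T) ∧ (x1 ∧ x0)) ∨ ((T ∧ x0) ∨ x0)))
  [9] ((x0 ∧ ¬x1) ∨ x1) ∨ (((x0 ∧ T) ∧ (x1 ∧ x0)) ∨ ((T ∧ x0) ∨ x0))
  [10] ((x0 ∧ ¬x1) ∨ x1) ∨ ((x0 ∧ (x1 ∧ x0)) ∨ ((T ∧ x0) ∨ x0))
  [11] ((x0 ∧ ¬x1) ∨ x1) ∨ ((x0 ∧ (x1 ∧ x0)) ∨ (x0 ∨ x0))
  [12] ((x0 ∧ ¬x1) ∨ x1) ∨ ((x0 ∧ (x1 ∧ x0)) ∨ x0)

Answer: normal form = ((x0 ∧ ¬x1) ∨ x1) ∨ ((x0 ∧ (x1 ∧ x0)) ∨ x0)  (in 12 steps)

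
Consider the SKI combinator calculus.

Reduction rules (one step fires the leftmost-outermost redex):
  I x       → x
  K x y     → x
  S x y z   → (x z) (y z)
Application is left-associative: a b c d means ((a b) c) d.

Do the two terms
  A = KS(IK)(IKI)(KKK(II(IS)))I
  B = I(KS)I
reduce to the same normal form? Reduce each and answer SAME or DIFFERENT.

Term A:
  start: KS(IK)(IKI)(KKK(II(IS)))I
  step 1: S(IKI)(KKK(II(IS)))I
  step 2: IKII(KKK(II(IS))I)
  step 3: KII(KKK(II(IS))I)
  step 4: I(KKK(II(IS))I)
  step 5: KKK(II(IS))I
  step 6: K(II(IS))I
  step 7: II(IS)
  step 8: I(IS)
  step 9: IS
  step 10: S

Term B:
  start: I(KS)I
  step 1: KSI
  step 2: S

Answer: SAME — A ⇓ S, B ⇓ S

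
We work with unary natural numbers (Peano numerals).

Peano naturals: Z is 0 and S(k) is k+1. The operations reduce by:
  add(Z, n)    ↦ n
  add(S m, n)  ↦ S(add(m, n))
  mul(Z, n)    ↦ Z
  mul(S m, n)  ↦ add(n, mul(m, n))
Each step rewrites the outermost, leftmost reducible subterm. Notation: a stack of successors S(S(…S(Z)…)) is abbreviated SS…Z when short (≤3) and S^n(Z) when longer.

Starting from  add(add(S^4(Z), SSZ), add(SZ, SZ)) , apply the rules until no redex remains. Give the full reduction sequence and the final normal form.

  start: add(add(S^4(Z), SSZ), add(SZ, SZ))
  step 1: add(S(add(SSSZ, SSZ)), add(SZ, SZ))
  step 2: S(add(add(SSSZ, SSZ), add(SZ, SZ)))
  step 3: S(add(S(add(SSZ, SSZ)), add(SZ, SZ)))
  step 4: S(S(add(add(SSZ, SSZ), add(SZ, SZ))))
  step 5: S(S(add(S(add(SZ, SSZ)), add(SZ, SZ))))
  step 6: S(S(S(add(add(SZ, SSZ), add(SZ, SZ)))))
  step 7: S(S(S(add(S(add(Z, SSZ)), add(SZ, SZ)))))
  step 8: S(S(S(S(add(add(Z, SSZ), add(SZ, SZ))))))
  step 9: S(S(S(S(add(SSZ, add(SZ, SZ))))))
  step 10: S(S(S(S(S(add(SZ, add(SZ, SZ)))))))
  step 11: S(S(S(S(S(S(add(Z, add(SZ, SZ))))))))
  step 12: S(S(S(S(S(S(add(SZ, SZ)))))))
  step 13: S(S(S(S(S(S(S(add(Z, SZ))))))))
  step 14: S^8(Z)

Answer: normal form = S^8(Z)  (in 14 steps)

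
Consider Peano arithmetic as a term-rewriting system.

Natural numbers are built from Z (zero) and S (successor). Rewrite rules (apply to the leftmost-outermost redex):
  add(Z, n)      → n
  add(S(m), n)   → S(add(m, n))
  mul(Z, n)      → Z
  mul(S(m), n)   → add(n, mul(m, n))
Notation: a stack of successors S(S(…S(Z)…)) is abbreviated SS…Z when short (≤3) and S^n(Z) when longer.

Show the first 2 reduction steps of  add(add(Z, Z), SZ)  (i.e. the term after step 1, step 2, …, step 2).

  start: add(add(Z, Z), SZ)
  step 1: add(Z, SZ)
  step 2: SZ

Answer: after 2 steps: SZ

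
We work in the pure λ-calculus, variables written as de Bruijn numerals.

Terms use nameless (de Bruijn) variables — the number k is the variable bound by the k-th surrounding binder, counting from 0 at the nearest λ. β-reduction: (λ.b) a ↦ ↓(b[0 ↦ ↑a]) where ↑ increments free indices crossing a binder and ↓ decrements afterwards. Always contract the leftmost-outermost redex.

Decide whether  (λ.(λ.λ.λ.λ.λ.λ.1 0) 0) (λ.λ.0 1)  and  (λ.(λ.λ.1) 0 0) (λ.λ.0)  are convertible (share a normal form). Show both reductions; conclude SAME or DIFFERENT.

Answer: DIFFERENT — A ⇓ λ.λ.λ.λ.λ.1 0, B ⇓ λ.λ.0

Working:
Term A:
  start: (λ.(λ.λ.λ.λ.λ.λ.1 0) 0) (λ.λ.0 1)
  →1  (λ.λ.λ.λ.λ.λ.1 0) (λ.λ.0 1)
  →2  λ.λ.λ.λ.λ.1 0

Term B:
  start: (λ.(λ.λ.1) 0 0) (λ.λ.0)
  →1  (λ.λ.1) (λ.λ.0) (λ.λ.0)
  →2  (λ.λ.λ.0) (λ.λ.0)
  →3  λ.λ.0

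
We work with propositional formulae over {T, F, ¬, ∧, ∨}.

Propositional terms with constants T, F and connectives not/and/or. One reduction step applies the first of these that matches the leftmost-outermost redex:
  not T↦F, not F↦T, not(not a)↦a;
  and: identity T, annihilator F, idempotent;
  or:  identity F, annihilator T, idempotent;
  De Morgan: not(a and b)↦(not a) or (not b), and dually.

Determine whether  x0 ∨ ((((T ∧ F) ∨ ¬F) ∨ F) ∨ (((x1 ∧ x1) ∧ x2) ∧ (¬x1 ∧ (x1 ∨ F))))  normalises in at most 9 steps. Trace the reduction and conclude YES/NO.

Answer: YES — reaches normal form T in 6 ≤ 9 steps

Derivation:
  start: x0 ∨ ((((T ∧ F) ∨ ¬F) ∨ F) ∨ (((x1 ∧ x1) ∧ x2) ∧ (¬x1 ∧ (x1 ∨ F))))
  step 1: x0 ∨ (((T ∧ F) ∨ ¬F) ∨ (((x1 ∧ x1) ∧ x2) ∧ (¬x1 ∧ (x1 ∨ F))))
  step 2: x0 ∨ ((F ∨ ¬F) ∨ (((x1 ∧ x1) ∧ x2) ∧ (¬x1 ∧ (x1 ∨ F))))
  step 3: x0 ∨ (¬F ∨ (((x1 ∧ x1) ∧ x2) ∧ (¬x1 ∧ (x1 ∨ F))))
  step 4: x0 ∨ (T ∨ (((x1 ∧ x1) ∧ x2) ∧ (¬x1 ∧ (x1 ∨ F))))
  step 5: x0 ∨ T
  step 6: T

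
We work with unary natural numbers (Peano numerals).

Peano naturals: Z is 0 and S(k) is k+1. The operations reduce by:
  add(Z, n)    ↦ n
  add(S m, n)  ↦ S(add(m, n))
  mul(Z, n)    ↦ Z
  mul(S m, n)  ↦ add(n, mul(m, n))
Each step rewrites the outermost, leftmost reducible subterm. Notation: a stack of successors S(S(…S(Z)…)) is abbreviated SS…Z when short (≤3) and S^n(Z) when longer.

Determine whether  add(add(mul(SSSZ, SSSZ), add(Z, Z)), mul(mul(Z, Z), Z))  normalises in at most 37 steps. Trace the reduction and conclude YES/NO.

  start: add(add(mul(SSSZ, SSSZ), add(Z, Z)), mul(mul(Z, Z), Z))
  →1  add(add(add(SSSZ, mul(SSZ, SSSZ)), add(Z, Z)), mul(mul(Z, Z), Z))
  →2  add(add(S(add(SSZ, mul(SSZ, SSSZ))), add(Z, Z)), mul(mul(Z, Z), Z))
  →3  add(S(add(add(SSZ, mul(SSZ, SSSZ)), add(Z, Z))), mul(mul(Z, Z), Z))
  →4  S(add(add(add(SSZ, mul(SSZ, SSSZ)), add(Z, Z)), mul(mul(Z, Z), Z)))
  →5  S(add(add(S(add(SZ, mul(SSZ, SSSZ))), add(Z, Z)), mul(mul(Z, Z), Z)))
  →6  S(add(S(add(add(SZ, mul(SSZ, SSSZ)), add(Z, Z))), mul(mul(Z, Z), Z)))
  →7  S(S(add(add(add(SZ, mul(SSZ, SSSZ)), add(Z, Z)), mul(mul(Z, Z), Z))))
  →8  S(S(add(add(S(add(Z, mul(SSZ, SSSZ))), add(Z, Z)), mul(mul(Z, Z), Z))))
  →9  S(S(add(S(add(add(Z, mul(SSZ, SSSZ)), add(Z, Z))), mul(mul(Z, Z), Z))))
  →10  S(S(S(add(add(add(Z, mul(SSZ, SSSZ)), add(Z, Z)), mul(mul(Z, Z), Z)))))
  →11  S(S(S(add(add(mul(SSZ, SSSZ), add(Z, Z)), mul(mul(Z, Z), Z)))))
  →12  S(S(S(add(add(add(SSSZ, mul(SZ, SSSZ)), add(Z, Z)), mul(mul(Z, Z), Z)))))
  →13  S(S(S(add(add(S(add(SSZ, mul(SZ, SSSZ))), add(Z, Z)), mul(mul(Z, Z), Z)))))
  →14  S(S(S(add(S(add(add(SSZ, mul(SZ, SSSZ)), add(Z, Z))), mul(mul(Z, Z), Z)))))
  →15  S(S(S(S(add(add(add(SSZ, mul(SZ, SSSZ)), add(Z, Z)), mul(mul(Z, Z), Z))))))
  →16  S(S(S(S(add(add(S(add(SZ, mul(SZ, SSSZ))), add(Z, Z)), mul(mul(Z, Z), Z))))))
  →17  S(S(S(S(add(S(add(add(SZ, mul(SZ, SSSZ)), add(Z, Z))), mul(mul(Z, Z), Z))))))
  →18  S(S(S(S(S(add(add(add(SZ, mul(SZ, SSSZ)), add(Z, Z)), mul(mul(Z, Z), Z)))))))
  →19  S(S(S(S(S(add(add(S(add(Z, mul(SZ, SSSZ))), add(Z, Z)), mul(mul(Z, Z), Z)))))))
  →20  S(S(S(S(S(add(S(add(add(Z, mul(SZ, SSSZ)), add(Z, Z))), mul(mul(Z, Z), Z)))))))
  →21  S(S(S(S(S(S(add(add(add(Z, mul(SZ, SSSZ)), add(Z, Z)), mul(mul(Z, Z), Z))))))))
  →22  S(S(S(S(S(S(add(add(mul(SZ, SSSZ), add(Z, Z)), mul(mul(Z, Z), Z))))))))
  →23  S(S(S(S(S(S(add(add(add(SSSZ, mul(Z, SSSZ)), add(Z, Z)), mul(mul(Z, Z), Z))))))))
  →24  S(S(S(S(S(S(add(add(S(add(SSZ, mul(Z, SSSZ))), add(Z, Z)), mul(mul(Z, Z), Z))))))))
  →25  S(S(S(S(S(S(add(S(add(add(SSZ, mul(Z, SSSZ)), add(Z, Z))), mul(mul(Z, Z), Z))))))))
  →26  S(S(S(S(S(S(S(add(add(add(SSZ, mul(Z, SSSZ)), add(Z, Z)), mul(mul(Z, Z), Z)))))))))
  →27  S(S(S(S(S(S(S(add(add(S(add(SZ, mul(Z, SSSZ))), add(Z, Z)), mul(mul(Z, Z), Z)))))))))
  →28  S(S(S(S(S(S(S(add(S(add(add(SZ, mul(Z, SSSZ)), add(Z, Z))), mul(mul(Z, Z), Z)))))))))
  →29  S(S(S(S(S(S(S(S(add(add(add(SZ, mul(Z, SSSZ)), add(Z, Z)), mul(mul(Z, Z), Z))))))))))
  →30  S(S(S(S(S(S(S(S(add(add(S(add(Z, mul(Z, SSSZ))), add(Z, Z)), mul(mul(Z, Z), Z))))))))))
  →31  S(S(S(S(S(S(S(S(add(S(add(add(Z, mul(Z, SSSZ)), add(Z, Z))), mul(mul(Z, Z), Z))))))))))
  →32  S(S(S(S(S(S(S(S(S(add(add(add(Z, mul(Z, SSSZ)), add(Z, Z)), mul(mul(Z, Z), Z)))))))))))
  →33  S(S(S(S(S(S(S(S(S(add(add(mul(Z, SSSZ), add(Z, Z)), mul(mul(Z, Z), Z)))))))))))
  →34  S(S(S(S(S(S(S(S(S(add(add(Z, add(Z, Z)), mul(mul(Z, Z), Z)))))))))))
  →35  S(S(S(S(S(S(S(S(S(add(add(Z, Z), mul(mul(Z, Z), Z)))))))))))
  →36  S(S(S(S(S(S(S(S(S(add(Z, mul(mul(Z, Z), Z)))))))))))
  →37  S(S(S(S(S(S(S(S(S(mul(mul(Z, Z), Z))))))))))

Answer: NO — after 37 steps the term is S(S(S(S(S(S(S(S(S(mul(mul(Z, Z), Z)))))))))), not yet normal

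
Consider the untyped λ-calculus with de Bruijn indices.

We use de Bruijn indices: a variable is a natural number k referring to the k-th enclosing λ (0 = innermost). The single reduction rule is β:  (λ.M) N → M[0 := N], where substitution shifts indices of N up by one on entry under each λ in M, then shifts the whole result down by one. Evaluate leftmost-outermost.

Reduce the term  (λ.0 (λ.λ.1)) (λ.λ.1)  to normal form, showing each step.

  start: (λ.0 (λ.λ.1)) (λ.λ.1)
  →1  (λ.λ.1) (λ.λ.1)
  →2  λ.λ.λ.1

Answer: normal form = λ.λ.λ.1  (in 2 steps)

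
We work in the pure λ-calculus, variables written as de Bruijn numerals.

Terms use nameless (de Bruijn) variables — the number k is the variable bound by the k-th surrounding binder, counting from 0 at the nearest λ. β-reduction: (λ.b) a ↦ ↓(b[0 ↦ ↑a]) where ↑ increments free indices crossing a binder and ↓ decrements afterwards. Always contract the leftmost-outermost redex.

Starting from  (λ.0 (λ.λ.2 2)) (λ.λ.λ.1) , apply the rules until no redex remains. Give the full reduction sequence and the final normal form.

Answer: normal form = λ.λ.1  (in 2 steps)

Derivation:
  start: (λ.0 (λ.λ.2 2)) (λ.λ.λ.1)
  →1  (λ.λ.λ.1) (λ.λ.(λ.λ.λ.1) (λ.λ.λ.1))
  →2  λ.λ.1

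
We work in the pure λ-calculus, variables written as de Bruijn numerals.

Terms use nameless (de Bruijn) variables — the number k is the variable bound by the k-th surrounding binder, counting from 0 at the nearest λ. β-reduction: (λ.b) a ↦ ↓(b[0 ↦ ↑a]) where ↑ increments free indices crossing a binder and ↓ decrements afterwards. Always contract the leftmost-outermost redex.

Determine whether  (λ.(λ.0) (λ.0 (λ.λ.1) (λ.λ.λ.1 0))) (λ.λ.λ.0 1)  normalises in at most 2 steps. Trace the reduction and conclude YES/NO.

Answer: YES — reaches normal form λ.0 (λ.λ.1) (λ.λ.λ.1 0) in 2 ≤ 2 steps

Working:
  start: (λ.(λ.0) (λ.0 (λ.λ.1) (λ.λ.λ.1 0))) (λ.λ.λ.0 1)
  step 1: (λ.0) (λ.0 (λ.λ.1) (λ.λ.λ.1 0))
  step 2: λ.0 (λ.λ.1) (λ.λ.λ.1 0)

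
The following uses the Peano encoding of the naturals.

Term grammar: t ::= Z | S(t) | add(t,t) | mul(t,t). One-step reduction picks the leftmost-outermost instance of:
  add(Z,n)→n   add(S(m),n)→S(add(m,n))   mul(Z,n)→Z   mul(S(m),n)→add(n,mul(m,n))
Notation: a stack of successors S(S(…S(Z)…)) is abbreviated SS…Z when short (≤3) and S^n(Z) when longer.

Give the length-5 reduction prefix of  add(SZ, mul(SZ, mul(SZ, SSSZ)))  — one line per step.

Answer: after 5 steps: S(add(S(add(SSZ, mul(Z, SSSZ))), mul(Z, mul(SZ, SSSZ))))

Derivation:
  start: add(SZ, mul(SZ, mul(SZ, SSSZ)))
  →1  S(add(Z, mul(SZ, mul(SZ, SSSZ))))
  →2  S(mul(SZ, mul(SZ, SSSZ)))
  →3  S(add(mul(SZ, SSSZ), mul(Z, mul(SZ, SSSZ))))
  →4  S(add(add(SSSZ, mul(Z, SSSZ)), mul(Z, mul(SZ, SSSZ))))
  →5  S(add(S(add(SSZ, mul(Z, SSSZ))), mul(Z, mul(SZ, SSSZ))))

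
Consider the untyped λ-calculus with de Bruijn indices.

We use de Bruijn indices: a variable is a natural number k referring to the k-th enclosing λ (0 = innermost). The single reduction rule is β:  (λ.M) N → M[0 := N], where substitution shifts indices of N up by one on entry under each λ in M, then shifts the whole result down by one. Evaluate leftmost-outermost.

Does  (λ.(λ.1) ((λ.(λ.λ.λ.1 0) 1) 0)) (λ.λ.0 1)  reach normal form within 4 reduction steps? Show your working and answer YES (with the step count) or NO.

Answer: YES — reaches normal form λ.λ.0 1 in 2 ≤ 4 steps

Reduction:
  start: (λ.(λ.1) ((λ.(λ.λ.λ.1 0) 1) 0)) (λ.λ.0 1)
  →1  (λ.λ.λ.0 1) ((λ.(λ.λ.λ.1 0) (λ.λ.0 1)) (λ.λ.0 1))
  →2  λ.λ.0 1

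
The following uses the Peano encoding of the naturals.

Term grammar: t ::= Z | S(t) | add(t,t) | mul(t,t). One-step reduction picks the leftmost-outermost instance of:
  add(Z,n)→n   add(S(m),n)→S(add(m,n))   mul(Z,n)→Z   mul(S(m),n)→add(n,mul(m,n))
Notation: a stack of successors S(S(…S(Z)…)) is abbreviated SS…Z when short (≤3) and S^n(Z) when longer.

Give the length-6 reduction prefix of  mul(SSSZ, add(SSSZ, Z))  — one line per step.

Answer: after 6 steps: S(S(add(S(add(Z, Z)), mul(SSZ, add(SSSZ, Z)))))

Derivation:
  start: mul(SSSZ, add(SSSZ, Z))
  step 1: add(add(SSSZ, Z), mul(SSZ, add(SSSZ, Z)))
  step 2: add(S(add(SSZ, Z)), mul(SSZ, add(SSSZ, Z)))
  step 3: S(add(add(SSZ, Z), mul(SSZ, add(SSSZ, Z))))
  step 4: S(add(S(add(SZ, Z)), mul(SSZ, add(SSSZ, Z))))
  step 5: S(S(add(add(SZ, Z), mul(SSZ, add(SSSZ, Z)))))
  step 6: S(S(add(S(add(Z, Z)), mul(SSZ, add(SSSZ, Z)))))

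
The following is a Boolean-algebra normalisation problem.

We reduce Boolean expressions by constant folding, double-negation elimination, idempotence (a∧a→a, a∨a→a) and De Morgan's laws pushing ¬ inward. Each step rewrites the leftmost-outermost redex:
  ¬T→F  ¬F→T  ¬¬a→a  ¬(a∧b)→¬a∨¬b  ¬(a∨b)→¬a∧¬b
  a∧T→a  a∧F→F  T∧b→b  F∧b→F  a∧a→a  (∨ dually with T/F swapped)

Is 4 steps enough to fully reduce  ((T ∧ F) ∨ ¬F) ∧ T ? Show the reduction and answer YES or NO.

  start: ((T ∧ F) ∨ ¬F) ∧ T
  [1] (T ∧ F) ∨ ¬F
  [2] F ∨ ¬F
  [3] ¬F
  [4] T

Answer: YES — reaches normal form T in 4 ≤ 4 steps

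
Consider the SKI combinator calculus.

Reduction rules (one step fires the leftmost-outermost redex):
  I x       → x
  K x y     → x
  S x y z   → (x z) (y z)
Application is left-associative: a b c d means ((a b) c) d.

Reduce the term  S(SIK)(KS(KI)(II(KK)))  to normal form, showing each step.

Answer: normal form = S(SIK)(S(KK))  (in 3 steps)

Derivation:
  start: S(SIK)(KS(KI)(II(KK)))
  →1  S(SIK)(S(II(KK)))
  →2  S(SIK)(S(I(KK)))
  →3  S(SIK)(S(KK))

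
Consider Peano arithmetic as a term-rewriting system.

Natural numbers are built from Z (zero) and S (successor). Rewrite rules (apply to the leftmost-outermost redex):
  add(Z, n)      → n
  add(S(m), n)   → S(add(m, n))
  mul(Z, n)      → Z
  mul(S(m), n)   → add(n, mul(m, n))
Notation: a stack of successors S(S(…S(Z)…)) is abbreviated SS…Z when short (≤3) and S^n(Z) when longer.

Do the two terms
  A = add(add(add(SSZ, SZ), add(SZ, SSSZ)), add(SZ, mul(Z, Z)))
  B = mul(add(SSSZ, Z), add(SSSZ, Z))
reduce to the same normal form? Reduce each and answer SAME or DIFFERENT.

Answer: DIFFERENT — A ⇓ S^8(Z), B ⇓ S^9(Z)

Working:
Term A:
  start: add(add(add(SSZ, SZ), add(SZ, SSSZ)), add(SZ, mul(Z, Z)))
  step 1: add(add(S(add(SZ, SZ)), add(SZ, SSSZ)), add(SZ, mul(Z, Z)))
  step 2: add(S(add(add(SZ, SZ), add(SZ, SSSZ))), add(SZ, mul(Z, Z)))
  step 3: S(add(add(add(SZ, SZ), add(SZ, SSSZ)), add(SZ, mul(Z, Z))))
  step 4: S(add(add(S(add(Z, SZ)), add(SZ, SSSZ)), add(SZ, mul(Z, Z))))
  step 5: S(add(S(add(add(Z, SZ), add(SZ, SSSZ))), add(SZ, mul(Z, Z))))
  step 6: S(S(add(add(add(Z, SZ), add(SZ, SSSZ)), add(SZ, mul(Z, Z)))))
  step 7: S(S(add(add(SZ, add(SZ, SSSZ)), add(SZ, mul(Z, Z)))))
  step 8: S(S(add(S(add(Z, add(SZ, SSSZ))), add(SZ, mul(Z, Z)))))
  step 9: S(S(S(add(add(Z, add(SZ, SSSZ)), add(SZ, mul(Z, Z))))))
  step 10: S(S(S(add(add(SZ, SSSZ), add(SZ, mul(Z, Z))))))
  step 11: S(S(S(add(S(add(Z, SSSZ)), add(SZ, mul(Z, Z))))))
  step 12: S(S(S(S(add(add(Z, SSSZ), add(SZ, mul(Z, Z)))))))
  step 13: S(S(S(S(add(SSSZ, add(SZ, mul(Z, Z)))))))
  step 14: S(S(S(S(S(add(SSZ, add(SZ, mul(Z, Z))))))))
  step 15: S(S(S(S(S(S(add(SZ, add(SZ, mul(Z, Z)))))))))
  step 16: S(S(S(S(S(S(S(add(Z, add(SZ, mul(Z, Z))))))))))
  step 17: S(S(S(S(S(S(S(add(SZ, mul(Z, Z)))))))))
  step 18: S(S(S(S(S(S(S(S(add(Z, mul(Z, Z))))))))))
  step 19: S(S(S(S(S(S(S(S(mul(Z, Z)))))))))
  step 20: S^8(Z)

Term B:
  start: mul(add(SSSZ, Z), add(SSSZ, Z))
  step 1: mul(S(add(SSZ, Z)), add(SSSZ, Z))
  step 2: add(add(SSSZ, Z), mul(add(SSZ, Z), add(SSSZ, Z)))
  step 3: add(S(add(SSZ, Z)), mul(add(SSZ, Z), add(SSSZ, Z)))
  step 4: S(add(add(SSZ, Z), mul(add(SSZ, Z), add(SSSZ, Z))))
  step 5: S(add(S(add(SZ, Z)), mul(add(SSZ, Z), add(SSSZ, Z))))
  step 6: S(S(add(add(SZ, Z), mul(add(SSZ, Z), add(SSSZ, Z)))))
  step 7: S(S(add(S(add(Z, Z)), mul(add(SSZ, Z), add(SSSZ, Z)))))
  step 8: S(S(S(add(add(Z, Z), mul(add(SSZ, Z), add(SSSZ, Z))))))
  step 9: S(S(S(add(Z, mul(add(SSZ, Z), add(SSSZ, Z))))))
  step 10: S(S(S(mul(add(SSZ, Z), add(SSSZ, Z)))))
  step 11: S(S(S(mul(S(add(SZ, Z)), add(SSSZ, Z)))))
  step 12: S(S(S(add(add(SSSZ, Z), mul(add(SZ, Z), add(SSSZ, Z))))))
  step 13: S(S(S(add(S(add(SSZ, Z)), mul(add(SZ, Z), add(SSSZ, Z))))))
  step 14: S(S(S(S(add(add(SSZ, Z), mul(add(SZ, Z), add(SSSZ, Z)))))))
  step 15: S(S(S(S(add(S(add(SZ, Z)), mul(add(SZ, Z), add(SSSZ, Z)))))))
  step 16: S(S(S(S(S(add(add(SZ, Z), mul(add(SZ, Z), add(SSSZ, Z))))))))
  step 17: S(S(S(S(S(add(S(add(Z, Z)), mul(add(SZ, Z), add(SSSZ, Z))))))))
  step 18: S(S(S(S(S(S(add(add(Z, Z), mul(add(SZ, Z), add(SSSZ, Z)))))))))
  step 19: S(S(S(S(S(S(add(Z, mul(add(SZ, Z), add(SSSZ, Z)))))))))
  step 20: S(S(S(S(S(S(mul(add(SZ, Z), add(SSSZ, Z))))))))
  step 21: S(S(S(S(S(S(mul(S(add(Z, Z)), add(SSSZ, Z))))))))
  step 22: S(S(S(S(S(S(add(add(SSSZ, Z), mul(add(Z, Z), add(SSSZ, Z)))))))))
  step 23: S(S(S(S(S(S(add(S(add(SSZ, Z)), mul(add(Z, Z), add(SSSZ, Z)))))))))
  step 24: S(S(S(S(S(S(S(add(add(SSZ, Z), mul(add(Z, Z), add(SSSZ, Z))))))))))
  step 25: S(S(S(S(S(S(S(add(S(add(SZ, Z)), mul(add(Z, Z), add(SSSZ, Z))))))))))
  step 26: S(S(S(S(S(S(S(S(add(add(SZ, Z), mul(add(Z, Z), add(SSSZ, Z)))))))))))
  step 27: S(S(S(S(S(S(S(S(add(S(add(Z, Z)), mul(add(Z, Z), add(SSSZ, Z)))))))))))
  step 28: S(S(S(S(S(S(S(S(S(add(add(Z, Z), mul(add(Z, Z), add(SSSZ, Z))))))))))))
  step 29: S(S(S(S(S(S(S(S(S(add(Z, mul(add(Z, Z), add(SSSZ, Z))))))))))))
  step 30: S(S(S(S(S(S(S(S(S(mul(add(Z, Z), add(SSSZ, Z)))))))))))
  step 31: S(S(S(S(S(S(S(S(S(mul(Z, add(SSSZ, Z)))))))))))
  step 32: S^9(Z)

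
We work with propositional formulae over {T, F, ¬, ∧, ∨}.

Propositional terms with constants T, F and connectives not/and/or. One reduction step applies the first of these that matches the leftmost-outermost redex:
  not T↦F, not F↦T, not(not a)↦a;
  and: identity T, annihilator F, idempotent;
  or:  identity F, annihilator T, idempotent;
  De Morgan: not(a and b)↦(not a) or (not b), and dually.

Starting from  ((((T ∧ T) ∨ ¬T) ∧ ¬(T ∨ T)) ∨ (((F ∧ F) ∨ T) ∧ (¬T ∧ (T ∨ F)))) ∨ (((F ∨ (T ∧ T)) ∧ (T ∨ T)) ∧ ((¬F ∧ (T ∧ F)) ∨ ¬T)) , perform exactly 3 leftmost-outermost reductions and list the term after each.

  start: ((((T ∧ T) ∨ ¬T) ∧ ¬(T ∨ T)) ∨ (((F ∧ F) ∨ T) ∧ (¬T ∧ (T ∨ F)))) ∨ (((F ∨ (T ∧ T)) ∧ (T ∨ T)) ∧ ((¬F ∧ (T ∧ F)) ∨ ¬T))
  [1] (((T ∨ ¬T) ∧ ¬(T ∨ T)) ∨ (((F ∧ F) ∨ T) ∧ (¬T ∧ (T ∨ F)))) ∨ (((F ∨ (T ∧ T)) ∧ (T ∨ T)) ∧ ((¬F ∧ (T ∧ F)) ∨ ¬T))
  [2] ((T ∧ ¬(T ∨ T)) ∨ (((F ∧ F) ∨ T) ∧ (¬T ∧ (T ∨ F)))) ∨ (((F ∨ (T ∧ T)) ∧ (T ∨ T)) ∧ ((¬F ∧ (T ∧ F)) ∨ ¬T))
  [3] (¬(T ∨ T) ∨ (((F ∧ F) ∨ T) ∧ (¬T ∧ (T ∨ F)))) ∨ (((F ∨ (T ∧ T)) ∧ (T ∨ T)) ∧ ((¬F ∧ (T ∧ F)) ∨ ¬T))

Answer: after 3 steps: (¬(T ∨ T) ∨ (((F ∧ F) ∨ T) ∧ (¬T ∧ (T ∨ F)))) ∨ (((F ∨ (T ∧ T)) ∧ (T ∨ T)) ∧ ((¬F ∧ (T ∧ F)) ∨ ¬T))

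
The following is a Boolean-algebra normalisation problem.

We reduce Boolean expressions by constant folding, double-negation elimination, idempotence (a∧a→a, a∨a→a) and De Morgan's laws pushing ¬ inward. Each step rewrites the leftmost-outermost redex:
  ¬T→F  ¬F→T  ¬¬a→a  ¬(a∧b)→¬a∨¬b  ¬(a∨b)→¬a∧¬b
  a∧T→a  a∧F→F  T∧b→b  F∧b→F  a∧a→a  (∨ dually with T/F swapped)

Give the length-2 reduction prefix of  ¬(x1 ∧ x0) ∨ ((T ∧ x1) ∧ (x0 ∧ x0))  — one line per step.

Answer: after 2 steps: (¬x1 ∨ ¬x0) ∨ (x1 ∧ (x0 ∧ x0))

Reduction:
  start: ¬(x1 ∧ x0) ∨ ((T ∧ x1) ∧ (x0 ∧ x0))
  [1] (¬x1 ∨ ¬x0) ∨ ((T ∧ x1) ∧ (x0 ∧ x0))
  [2] (¬x1 ∨ ¬x0) ∨ (x1 ∧ (x0 ∧ x0))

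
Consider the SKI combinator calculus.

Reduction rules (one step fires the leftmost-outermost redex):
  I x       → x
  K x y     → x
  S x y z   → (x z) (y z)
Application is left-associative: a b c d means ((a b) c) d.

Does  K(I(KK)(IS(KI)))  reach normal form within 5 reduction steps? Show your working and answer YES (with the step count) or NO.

  start: K(I(KK)(IS(KI)))
  step 1: K(KK(IS(KI)))
  step 2: KK

Answer: YES — reaches normal form KK in 2 ≤ 5 steps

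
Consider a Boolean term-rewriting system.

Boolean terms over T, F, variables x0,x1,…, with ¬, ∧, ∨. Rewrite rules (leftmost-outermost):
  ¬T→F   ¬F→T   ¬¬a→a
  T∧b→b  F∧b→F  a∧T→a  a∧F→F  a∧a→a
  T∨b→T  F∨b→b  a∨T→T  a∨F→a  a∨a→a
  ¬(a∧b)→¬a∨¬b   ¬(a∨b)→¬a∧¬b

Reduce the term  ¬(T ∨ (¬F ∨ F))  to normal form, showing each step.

Answer: normal form = F  (in 3 steps)

Derivation:
  start: ¬(T ∨ (¬F ∨ F))
  step 1: ¬T ∧ ¬(¬F ∨ F)
  step 2: F ∧ ¬(¬F ∨ F)
  step 3: F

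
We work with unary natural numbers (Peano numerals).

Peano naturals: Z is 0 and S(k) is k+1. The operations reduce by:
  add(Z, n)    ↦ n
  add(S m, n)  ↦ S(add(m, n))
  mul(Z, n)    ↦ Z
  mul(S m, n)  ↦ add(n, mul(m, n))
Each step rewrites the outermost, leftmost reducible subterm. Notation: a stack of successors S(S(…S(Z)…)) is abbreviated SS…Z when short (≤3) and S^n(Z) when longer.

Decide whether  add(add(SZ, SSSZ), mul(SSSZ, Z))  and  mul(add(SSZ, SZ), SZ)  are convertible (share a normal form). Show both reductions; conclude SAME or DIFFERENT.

Term A:
  start: add(add(SZ, SSSZ), mul(SSSZ, Z))
  [1] add(S(add(Z, SSSZ)), mul(SSSZ, Z))
  [2] S(add(add(Z, SSSZ), mul(SSSZ, Z)))
  [3] S(add(SSSZ, mul(SSSZ, Z)))
  [4] S(S(add(SSZ, mul(SSSZ, Z))))
  [5] S(S(S(add(SZ, mul(SSSZ, Z)))))
  [6] S(S(S(S(add(Z, mul(SSSZ, Z))))))
  [7] S(S(S(S(mul(SSSZ, Z)))))
  [8] S(S(S(S(add(Z, mul(SSZ, Z))))))
  [9] S(S(S(S(mul(SSZ, Z)))))
  [10] S(S(S(S(add(Z, mul(SZ, Z))))))
  [11] S(S(S(S(mul(SZ, Z)))))
  [12] S(S(S(S(add(Z, mul(Z, Z))))))
  [13] S(S(S(S(mul(Z, Z)))))
  [14] S^4(Z)

Term B:
  start: mul(add(SSZ, SZ), SZ)
  [1] mul(S(add(SZ, SZ)), SZ)
  [2] add(SZ, mul(add(SZ, SZ), SZ))
  [3] S(add(Z, mul(add(SZ, SZ), SZ)))
  [4] S(mul(add(SZ, SZ), SZ))
  [5] S(mul(S(add(Z, SZ)), SZ))
  [6] S(add(SZ, mul(add(Z, SZ), SZ)))
  [7] S(S(add(Z, mul(add(Z, SZ), SZ))))
  [8] S(S(mul(add(Z, SZ), SZ)))
  [9] S(S(mul(SZ, SZ)))
  [10] S(S(add(SZ, mul(Z, SZ))))
  [11] S(S(S(add(Z, mul(Z, SZ)))))
  [12] S(S(S(mul(Z, SZ))))
  [13] SSSZ

Answer: DIFFERENT — A ⇓ S^4(Z), B ⇓ SSSZ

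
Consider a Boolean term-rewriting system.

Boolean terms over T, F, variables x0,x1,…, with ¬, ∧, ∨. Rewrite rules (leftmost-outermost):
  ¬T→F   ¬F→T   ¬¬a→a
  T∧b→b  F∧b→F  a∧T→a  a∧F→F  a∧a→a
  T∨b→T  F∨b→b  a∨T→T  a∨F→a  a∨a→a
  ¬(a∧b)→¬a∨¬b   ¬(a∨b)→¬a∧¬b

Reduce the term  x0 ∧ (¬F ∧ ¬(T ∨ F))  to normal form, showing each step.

  start: x0 ∧ (¬F ∧ ¬(T ∨ F))
  [1] x0 ∧ (T ∧ ¬(T ∨ F))
  [2] x0 ∧ ¬(T ∨ F)
  [3] x0 ∧ (¬T ∧ ¬F)
  [4] x0 ∧ (F ∧ ¬F)
  [5] x0 ∧ F
  [6] F

Answer: normal form = F  (in 6 steps)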